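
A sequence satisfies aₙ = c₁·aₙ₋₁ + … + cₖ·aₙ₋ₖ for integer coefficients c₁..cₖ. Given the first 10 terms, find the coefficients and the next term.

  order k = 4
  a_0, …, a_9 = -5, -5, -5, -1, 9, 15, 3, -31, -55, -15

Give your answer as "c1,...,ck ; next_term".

  a_4 = 1·-1 + -1·-5 + -2·-5 + 1·-5 = 9
  a_5 = 1·9 + -1·-1 + -2·-5 + 1·-5 = 15
  a_6 = 1·15 + -1·9 + -2·-1 + 1·-5 = 3
  a_7 = 1·3 + -1·15 + -2·9 + 1·-1 = -31
  a_8 = 1·-31 + -1·3 + -2·15 + 1·9 = -55
  a_9 = 1·-55 + -1·-31 + -2·3 + 1·15 = -15
  a_10 = 1·-15 + -1·-55 + -2·-31 + 1·3 = 105

1,-1,-2,1 ; 105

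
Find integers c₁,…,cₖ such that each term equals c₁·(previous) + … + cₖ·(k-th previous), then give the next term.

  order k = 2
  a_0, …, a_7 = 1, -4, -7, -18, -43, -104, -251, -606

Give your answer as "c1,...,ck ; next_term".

2,1 ; -1463

  a_2 = 2·-4 + 1·1 = -7
  a_3 = 2·-7 + 1·-4 = -18
  a_4 = 2·-18 + 1·-7 = -43
  a_5 = 2·-43 + 1·-18 = -104
  a_6 = 2·-104 + 1·-43 = -251
  a_7 = 2·-251 + 1·-104 = -606
  a_8 = 2·-606 + 1·-251 = -1463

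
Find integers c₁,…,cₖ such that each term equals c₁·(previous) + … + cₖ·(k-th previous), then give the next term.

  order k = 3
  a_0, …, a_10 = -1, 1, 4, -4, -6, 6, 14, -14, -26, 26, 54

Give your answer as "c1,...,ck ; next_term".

  a_3 = -1·4 + -2·1 + -2·-1 = -4
  a_4 = -1·-4 + -2·4 + -2·1 = -6
  a_5 = -1·-6 + -2·-4 + -2·4 = 6
  a_6 = -1·6 + -2·-6 + -2·-4 = 14
  a_7 = -1·14 + -2·6 + -2·-6 = -14
  a_8 = -1·-14 + -2·14 + -2·6 = -26
  a_9 = -1·-26 + -2·-14 + -2·14 = 26
  a_10 = -1·26 + -2·-26 + -2·-14 = 54
  a_11 = -1·54 + -2·26 + -2·-26 = -54

-1,-2,-2 ; -54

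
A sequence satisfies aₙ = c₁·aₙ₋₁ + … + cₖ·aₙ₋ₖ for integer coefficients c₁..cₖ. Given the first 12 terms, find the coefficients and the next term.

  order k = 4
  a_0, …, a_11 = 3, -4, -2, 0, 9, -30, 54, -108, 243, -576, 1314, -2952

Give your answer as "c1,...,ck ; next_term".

  a_4 = -2·0 + 0·-2 + 0·-4 + 3·3 = 9
  a_5 = -2·9 + 0·0 + 0·-2 + 3·-4 = -30
  a_6 = -2·-30 + 0·9 + 0·0 + 3·-2 = 54
  a_7 = -2·54 + 0·-30 + 0·9 + 3·0 = -108
  a_8 = -2·-108 + 0·54 + 0·-30 + 3·9 = 243
  a_9 = -2·243 + 0·-108 + 0·54 + 3·-30 = -576
  a_10 = -2·-576 + 0·243 + 0·-108 + 3·54 = 1314
  a_11 = -2·1314 + 0·-576 + 0·243 + 3·-108 = -2952
  a_12 = -2·-2952 + 0·1314 + 0·-576 + 3·243 = 6633

-2,0,0,3 ; 6633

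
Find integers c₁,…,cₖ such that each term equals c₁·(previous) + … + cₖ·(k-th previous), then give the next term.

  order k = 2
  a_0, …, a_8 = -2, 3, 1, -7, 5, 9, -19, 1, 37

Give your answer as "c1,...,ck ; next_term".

-1,-2 ; -39

  a_2 = -1·3 + -2·-2 = 1
  a_3 = -1·1 + -2·3 = -7
  a_4 = -1·-7 + -2·1 = 5
  a_5 = -1·5 + -2·-7 = 9
  a_6 = -1·9 + -2·5 = -19
  a_7 = -1·-19 + -2·9 = 1
  a_8 = -1·1 + -2·-19 = 37
  a_9 = -1·37 + -2·1 = -39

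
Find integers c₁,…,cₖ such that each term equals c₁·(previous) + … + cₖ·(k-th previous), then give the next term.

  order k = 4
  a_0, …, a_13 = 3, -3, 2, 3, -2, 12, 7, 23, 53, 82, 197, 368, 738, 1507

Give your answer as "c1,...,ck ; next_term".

1,2,1,-2 ; 2957

  a_4 = 1·3 + 2·2 + 1·-3 + -2·3 = -2
  a_5 = 1·-2 + 2·3 + 1·2 + -2·-3 = 12
  a_6 = 1·12 + 2·-2 + 1·3 + -2·2 = 7
  a_7 = 1·7 + 2·12 + 1·-2 + -2·3 = 23
  a_8 = 1·23 + 2·7 + 1·12 + -2·-2 = 53
  a_9 = 1·53 + 2·23 + 1·7 + -2·12 = 82
  a_10 = 1·82 + 2·53 + 1·23 + -2·7 = 197
  a_11 = 1·197 + 2·82 + 1·53 + -2·23 = 368
  a_12 = 1·368 + 2·197 + 1·82 + -2·53 = 738
  a_13 = 1·738 + 2·368 + 1·197 + -2·82 = 1507
  a_14 = 1·1507 + 2·738 + 1·368 + -2·197 = 2957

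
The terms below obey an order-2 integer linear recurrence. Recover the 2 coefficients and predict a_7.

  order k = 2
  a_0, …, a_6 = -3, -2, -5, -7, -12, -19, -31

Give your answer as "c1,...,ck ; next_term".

1,1 ; -50

  a_2 = 1·-2 + 1·-3 = -5
  a_3 = 1·-5 + 1·-2 = -7
  a_4 = 1·-7 + 1·-5 = -12
  a_5 = 1·-12 + 1·-7 = -19
  a_6 = 1·-19 + 1·-12 = -31
  a_7 = 1·-31 + 1·-19 = -50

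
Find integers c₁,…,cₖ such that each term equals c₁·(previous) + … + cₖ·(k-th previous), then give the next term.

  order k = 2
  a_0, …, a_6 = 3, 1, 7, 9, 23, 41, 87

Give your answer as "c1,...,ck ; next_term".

  a_2 = 1·1 + 2·3 = 7
  a_3 = 1·7 + 2·1 = 9
  a_4 = 1·9 + 2·7 = 23
  a_5 = 1·23 + 2·9 = 41
  a_6 = 1·41 + 2·23 = 87
  a_7 = 1·87 + 2·41 = 169

1,2 ; 169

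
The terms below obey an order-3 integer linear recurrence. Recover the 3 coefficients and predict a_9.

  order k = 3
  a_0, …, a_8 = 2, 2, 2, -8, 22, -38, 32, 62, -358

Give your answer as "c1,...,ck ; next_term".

-3,-3,2 ; 952

  a_3 = -3·2 + -3·2 + 2·2 = -8
  a_4 = -3·-8 + -3·2 + 2·2 = 22
  a_5 = -3·22 + -3·-8 + 2·2 = -38
  a_6 = -3·-38 + -3·22 + 2·-8 = 32
  a_7 = -3·32 + -3·-38 + 2·22 = 62
  a_8 = -3·62 + -3·32 + 2·-38 = -358
  a_9 = -3·-358 + -3·62 + 2·32 = 952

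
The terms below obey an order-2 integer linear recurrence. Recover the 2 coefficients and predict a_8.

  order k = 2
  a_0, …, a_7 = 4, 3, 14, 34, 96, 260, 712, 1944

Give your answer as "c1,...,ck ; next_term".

  a_2 = 2·3 + 2·4 = 14
  a_3 = 2·14 + 2·3 = 34
  a_4 = 2·34 + 2·14 = 96
  a_5 = 2·96 + 2·34 = 260
  a_6 = 2·260 + 2·96 = 712
  a_7 = 2·712 + 2·260 = 1944
  a_8 = 2·1944 + 2·712 = 5312

2,2 ; 5312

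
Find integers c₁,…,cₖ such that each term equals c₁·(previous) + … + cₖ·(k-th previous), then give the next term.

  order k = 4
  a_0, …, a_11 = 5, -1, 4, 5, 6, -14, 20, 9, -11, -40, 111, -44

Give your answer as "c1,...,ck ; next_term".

  a_4 = -1·5 + -1·4 + 0·-1 + 3·5 = 6
  a_5 = -1·6 + -1·5 + 0·4 + 3·-1 = -14
  a_6 = -1·-14 + -1·6 + 0·5 + 3·4 = 20
  a_7 = -1·20 + -1·-14 + 0·6 + 3·5 = 9
  a_8 = -1·9 + -1·20 + 0·-14 + 3·6 = -11
  a_9 = -1·-11 + -1·9 + 0·20 + 3·-14 = -40
  a_10 = -1·-40 + -1·-11 + 0·9 + 3·20 = 111
  a_11 = -1·111 + -1·-40 + 0·-11 + 3·9 = -44
  a_12 = -1·-44 + -1·111 + 0·-40 + 3·-11 = -100

-1,-1,0,3 ; -100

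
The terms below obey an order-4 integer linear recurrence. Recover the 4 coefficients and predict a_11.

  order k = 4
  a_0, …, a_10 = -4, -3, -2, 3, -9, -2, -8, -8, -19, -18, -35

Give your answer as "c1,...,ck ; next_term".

  a_4 = 0·3 + 1·-2 + 1·-3 + 1·-4 = -9
  a_5 = 0·-9 + 1·3 + 1·-2 + 1·-3 = -2
  a_6 = 0·-2 + 1·-9 + 1·3 + 1·-2 = -8
  a_7 = 0·-8 + 1·-2 + 1·-9 + 1·3 = -8
  a_8 = 0·-8 + 1·-8 + 1·-2 + 1·-9 = -19
  a_9 = 0·-19 + 1·-8 + 1·-8 + 1·-2 = -18
  a_10 = 0·-18 + 1·-19 + 1·-8 + 1·-8 = -35
  a_11 = 0·-35 + 1·-18 + 1·-19 + 1·-8 = -45

0,1,1,1 ; -45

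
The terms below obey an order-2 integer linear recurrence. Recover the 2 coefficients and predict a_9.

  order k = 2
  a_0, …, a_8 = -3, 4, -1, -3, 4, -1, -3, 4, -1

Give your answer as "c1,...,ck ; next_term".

  a_2 = -1·4 + -1·-3 = -1
  a_3 = -1·-1 + -1·4 = -3
  a_4 = -1·-3 + -1·-1 = 4
  a_5 = -1·4 + -1·-3 = -1
  a_6 = -1·-1 + -1·4 = -3
  a_7 = -1·-3 + -1·-1 = 4
  a_8 = -1·4 + -1·-3 = -1
  a_9 = -1·-1 + -1·4 = -3

-1,-1 ; -3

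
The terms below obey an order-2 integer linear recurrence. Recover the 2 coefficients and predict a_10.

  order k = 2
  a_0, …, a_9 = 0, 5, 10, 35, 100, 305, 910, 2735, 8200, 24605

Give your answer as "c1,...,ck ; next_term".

  a_2 = 2·5 + 3·0 = 10
  a_3 = 2·10 + 3·5 = 35
  a_4 = 2·35 + 3·10 = 100
  a_5 = 2·100 + 3·35 = 305
  a_6 = 2·305 + 3·100 = 910
  a_7 = 2·910 + 3·305 = 2735
  a_8 = 2·2735 + 3·910 = 8200
  a_9 = 2·8200 + 3·2735 = 24605
  a_10 = 2·24605 + 3·8200 = 73810

2,3 ; 73810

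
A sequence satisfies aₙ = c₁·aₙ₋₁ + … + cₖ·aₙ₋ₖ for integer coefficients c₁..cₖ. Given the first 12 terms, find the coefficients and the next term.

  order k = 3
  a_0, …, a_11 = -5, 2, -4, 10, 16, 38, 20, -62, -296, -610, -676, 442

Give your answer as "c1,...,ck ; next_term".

2,-1,-4 ; 4000

  a_3 = 2·-4 + -1·2 + -4·-5 = 10
  a_4 = 2·10 + -1·-4 + -4·2 = 16
  a_5 = 2·16 + -1·10 + -4·-4 = 38
  a_6 = 2·38 + -1·16 + -4·10 = 20
  a_7 = 2·20 + -1·38 + -4·16 = -62
  a_8 = 2·-62 + -1·20 + -4·38 = -296
  a_9 = 2·-296 + -1·-62 + -4·20 = -610
  a_10 = 2·-610 + -1·-296 + -4·-62 = -676
  a_11 = 2·-676 + -1·-610 + -4·-296 = 442
  a_12 = 2·442 + -1·-676 + -4·-610 = 4000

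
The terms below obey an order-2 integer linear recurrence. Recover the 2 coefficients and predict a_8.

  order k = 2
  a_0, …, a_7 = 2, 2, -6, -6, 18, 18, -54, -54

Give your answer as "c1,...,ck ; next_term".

  a_2 = 0·2 + -3·2 = -6
  a_3 = 0·-6 + -3·2 = -6
  a_4 = 0·-6 + -3·-6 = 18
  a_5 = 0·18 + -3·-6 = 18
  a_6 = 0·18 + -3·18 = -54
  a_7 = 0·-54 + -3·18 = -54
  a_8 = 0·-54 + -3·-54 = 162

0,-3 ; 162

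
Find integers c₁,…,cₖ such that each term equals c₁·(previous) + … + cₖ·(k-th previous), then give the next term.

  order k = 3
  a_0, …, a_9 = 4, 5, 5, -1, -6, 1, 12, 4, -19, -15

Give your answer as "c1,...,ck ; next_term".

1,-2,1 ; 27

  a_3 = 1·5 + -2·5 + 1·4 = -1
  a_4 = 1·-1 + -2·5 + 1·5 = -6
  a_5 = 1·-6 + -2·-1 + 1·5 = 1
  a_6 = 1·1 + -2·-6 + 1·-1 = 12
  a_7 = 1·12 + -2·1 + 1·-6 = 4
  a_8 = 1·4 + -2·12 + 1·1 = -19
  a_9 = 1·-19 + -2·4 + 1·12 = -15
  a_10 = 1·-15 + -2·-19 + 1·4 = 27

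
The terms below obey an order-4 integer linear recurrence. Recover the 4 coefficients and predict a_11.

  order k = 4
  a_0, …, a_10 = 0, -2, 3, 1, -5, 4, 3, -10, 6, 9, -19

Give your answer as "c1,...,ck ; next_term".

0,-1,1,-1 ; 7

  a_4 = 0·1 + -1·3 + 1·-2 + -1·0 = -5
  a_5 = 0·-5 + -1·1 + 1·3 + -1·-2 = 4
  a_6 = 0·4 + -1·-5 + 1·1 + -1·3 = 3
  a_7 = 0·3 + -1·4 + 1·-5 + -1·1 = -10
  a_8 = 0·-10 + -1·3 + 1·4 + -1·-5 = 6
  a_9 = 0·6 + -1·-10 + 1·3 + -1·4 = 9
  a_10 = 0·9 + -1·6 + 1·-10 + -1·3 = -19
  a_11 = 0·-19 + -1·9 + 1·6 + -1·-10 = 7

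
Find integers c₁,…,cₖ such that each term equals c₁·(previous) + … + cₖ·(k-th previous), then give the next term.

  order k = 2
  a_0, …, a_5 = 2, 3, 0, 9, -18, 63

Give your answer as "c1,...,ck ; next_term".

  a_2 = -2·3 + 3·2 = 0
  a_3 = -2·0 + 3·3 = 9
  a_4 = -2·9 + 3·0 = -18
  a_5 = -2·-18 + 3·9 = 63
  a_6 = -2·63 + 3·-18 = -180

-2,3 ; -180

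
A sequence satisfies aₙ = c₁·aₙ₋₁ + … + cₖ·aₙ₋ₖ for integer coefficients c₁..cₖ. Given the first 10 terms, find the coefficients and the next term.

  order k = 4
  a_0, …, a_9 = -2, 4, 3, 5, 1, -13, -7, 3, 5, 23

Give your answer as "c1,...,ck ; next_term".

  a_4 = 0·5 + -1·3 + 0·4 + -2·-2 = 1
  a_5 = 0·1 + -1·5 + 0·3 + -2·4 = -13
  a_6 = 0·-13 + -1·1 + 0·5 + -2·3 = -7
  a_7 = 0·-7 + -1·-13 + 0·1 + -2·5 = 3
  a_8 = 0·3 + -1·-7 + 0·-13 + -2·1 = 5
  a_9 = 0·5 + -1·3 + 0·-7 + -2·-13 = 23
  a_10 = 0·23 + -1·5 + 0·3 + -2·-7 = 9

0,-1,0,-2 ; 9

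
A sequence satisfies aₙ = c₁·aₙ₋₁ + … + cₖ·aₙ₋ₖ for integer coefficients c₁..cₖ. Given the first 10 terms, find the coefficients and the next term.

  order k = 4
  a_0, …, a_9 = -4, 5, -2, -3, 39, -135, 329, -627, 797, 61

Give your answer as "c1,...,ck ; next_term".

-3,-2,2,-4 ; -4347

  a_4 = -3·-3 + -2·-2 + 2·5 + -4·-4 = 39
  a_5 = -3·39 + -2·-3 + 2·-2 + -4·5 = -135
  a_6 = -3·-135 + -2·39 + 2·-3 + -4·-2 = 329
  a_7 = -3·329 + -2·-135 + 2·39 + -4·-3 = -627
  a_8 = -3·-627 + -2·329 + 2·-135 + -4·39 = 797
  a_9 = -3·797 + -2·-627 + 2·329 + -4·-135 = 61
  a_10 = -3·61 + -2·797 + 2·-627 + -4·329 = -4347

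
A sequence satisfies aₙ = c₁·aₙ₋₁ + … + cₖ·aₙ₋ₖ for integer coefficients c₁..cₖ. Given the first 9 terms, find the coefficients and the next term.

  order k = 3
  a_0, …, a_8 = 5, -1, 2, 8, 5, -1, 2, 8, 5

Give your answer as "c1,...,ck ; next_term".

  a_3 = 1·2 + -1·-1 + 1·5 = 8
  a_4 = 1·8 + -1·2 + 1·-1 = 5
  a_5 = 1·5 + -1·8 + 1·2 = -1
  a_6 = 1·-1 + -1·5 + 1·8 = 2
  a_7 = 1·2 + -1·-1 + 1·5 = 8
  a_8 = 1·8 + -1·2 + 1·-1 = 5
  a_9 = 1·5 + -1·8 + 1·2 = -1

1,-1,1 ; -1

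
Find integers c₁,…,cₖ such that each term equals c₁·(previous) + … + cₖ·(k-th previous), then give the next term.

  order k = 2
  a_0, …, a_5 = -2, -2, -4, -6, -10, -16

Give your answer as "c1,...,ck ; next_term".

  a_2 = 1·-2 + 1·-2 = -4
  a_3 = 1·-4 + 1·-2 = -6
  a_4 = 1·-6 + 1·-4 = -10
  a_5 = 1·-10 + 1·-6 = -16
  a_6 = 1·-16 + 1·-10 = -26

1,1 ; -26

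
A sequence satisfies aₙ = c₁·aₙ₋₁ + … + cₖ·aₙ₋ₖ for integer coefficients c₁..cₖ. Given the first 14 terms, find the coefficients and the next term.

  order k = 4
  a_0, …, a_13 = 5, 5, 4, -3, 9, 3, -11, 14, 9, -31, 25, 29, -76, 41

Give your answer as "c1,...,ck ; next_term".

-1,-1,1,1 ; 89

  a_4 = -1·-3 + -1·4 + 1·5 + 1·5 = 9
  a_5 = -1·9 + -1·-3 + 1·4 + 1·5 = 3
  a_6 = -1·3 + -1·9 + 1·-3 + 1·4 = -11
  a_7 = -1·-11 + -1·3 + 1·9 + 1·-3 = 14
  a_8 = -1·14 + -1·-11 + 1·3 + 1·9 = 9
  a_9 = -1·9 + -1·14 + 1·-11 + 1·3 = -31
  a_10 = -1·-31 + -1·9 + 1·14 + 1·-11 = 25
  a_11 = -1·25 + -1·-31 + 1·9 + 1·14 = 29
  a_12 = -1·29 + -1·25 + 1·-31 + 1·9 = -76
  a_13 = -1·-76 + -1·29 + 1·25 + 1·-31 = 41
  a_14 = -1·41 + -1·-76 + 1·29 + 1·25 = 89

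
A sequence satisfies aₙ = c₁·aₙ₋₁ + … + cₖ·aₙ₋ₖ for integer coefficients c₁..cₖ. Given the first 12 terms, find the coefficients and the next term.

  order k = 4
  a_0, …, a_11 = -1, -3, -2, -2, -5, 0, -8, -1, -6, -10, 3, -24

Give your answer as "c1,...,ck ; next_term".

0,2,1,-2 ; 8

  a_4 = 0·-2 + 2·-2 + 1·-3 + -2·-1 = -5
  a_5 = 0·-5 + 2·-2 + 1·-2 + -2·-3 = 0
  a_6 = 0·0 + 2·-5 + 1·-2 + -2·-2 = -8
  a_7 = 0·-8 + 2·0 + 1·-5 + -2·-2 = -1
  a_8 = 0·-1 + 2·-8 + 1·0 + -2·-5 = -6
  a_9 = 0·-6 + 2·-1 + 1·-8 + -2·0 = -10
  a_10 = 0·-10 + 2·-6 + 1·-1 + -2·-8 = 3
  a_11 = 0·3 + 2·-10 + 1·-6 + -2·-1 = -24
  a_12 = 0·-24 + 2·3 + 1·-10 + -2·-6 = 8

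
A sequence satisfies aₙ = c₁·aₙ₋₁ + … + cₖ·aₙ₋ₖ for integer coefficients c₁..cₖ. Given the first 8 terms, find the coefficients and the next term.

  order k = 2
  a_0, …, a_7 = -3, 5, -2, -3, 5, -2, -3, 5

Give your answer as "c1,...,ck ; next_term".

  a_2 = -1·5 + -1·-3 = -2
  a_3 = -1·-2 + -1·5 = -3
  a_4 = -1·-3 + -1·-2 = 5
  a_5 = -1·5 + -1·-3 = -2
  a_6 = -1·-2 + -1·5 = -3
  a_7 = -1·-3 + -1·-2 = 5
  a_8 = -1·5 + -1·-3 = -2

-1,-1 ; -2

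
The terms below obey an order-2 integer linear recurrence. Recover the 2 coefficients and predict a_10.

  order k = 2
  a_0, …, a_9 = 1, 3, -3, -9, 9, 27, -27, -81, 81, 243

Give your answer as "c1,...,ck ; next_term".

  a_2 = 0·3 + -3·1 = -3
  a_3 = 0·-3 + -3·3 = -9
  a_4 = 0·-9 + -3·-3 = 9
  a_5 = 0·9 + -3·-9 = 27
  a_6 = 0·27 + -3·9 = -27
  a_7 = 0·-27 + -3·27 = -81
  a_8 = 0·-81 + -3·-27 = 81
  a_9 = 0·81 + -3·-81 = 243
  a_10 = 0·243 + -3·81 = -243

0,-3 ; -243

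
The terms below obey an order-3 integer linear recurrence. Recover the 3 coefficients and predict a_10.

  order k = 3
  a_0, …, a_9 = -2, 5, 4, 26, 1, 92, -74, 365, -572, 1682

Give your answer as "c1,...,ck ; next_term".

  a_3 = 0·4 + 4·5 + -3·-2 = 26
  a_4 = 0·26 + 4·4 + -3·5 = 1
  a_5 = 0·1 + 4·26 + -3·4 = 92
  a_6 = 0·92 + 4·1 + -3·26 = -74
  a_7 = 0·-74 + 4·92 + -3·1 = 365
  a_8 = 0·365 + 4·-74 + -3·92 = -572
  a_9 = 0·-572 + 4·365 + -3·-74 = 1682
  a_10 = 0·1682 + 4·-572 + -3·365 = -3383

0,4,-3 ; -3383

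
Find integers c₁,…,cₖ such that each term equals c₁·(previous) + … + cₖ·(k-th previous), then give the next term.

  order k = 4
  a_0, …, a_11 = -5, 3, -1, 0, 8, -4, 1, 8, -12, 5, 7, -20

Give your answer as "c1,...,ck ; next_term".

  a_4 = 0·0 + 0·-1 + 1·3 + -1·-5 = 8
  a_5 = 0·8 + 0·0 + 1·-1 + -1·3 = -4
  a_6 = 0·-4 + 0·8 + 1·0 + -1·-1 = 1
  a_7 = 0·1 + 0·-4 + 1·8 + -1·0 = 8
  a_8 = 0·8 + 0·1 + 1·-4 + -1·8 = -12
  a_9 = 0·-12 + 0·8 + 1·1 + -1·-4 = 5
  a_10 = 0·5 + 0·-12 + 1·8 + -1·1 = 7
  a_11 = 0·7 + 0·5 + 1·-12 + -1·8 = -20
  a_12 = 0·-20 + 0·7 + 1·5 + -1·-12 = 17

0,0,1,-1 ; 17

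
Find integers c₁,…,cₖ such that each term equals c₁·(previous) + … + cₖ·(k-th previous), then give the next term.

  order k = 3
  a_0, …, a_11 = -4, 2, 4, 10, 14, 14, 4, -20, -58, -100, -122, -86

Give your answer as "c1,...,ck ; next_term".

2,-1,-1 ; 50

  a_3 = 2·4 + -1·2 + -1·-4 = 10
  a_4 = 2·10 + -1·4 + -1·2 = 14
  a_5 = 2·14 + -1·10 + -1·4 = 14
  a_6 = 2·14 + -1·14 + -1·10 = 4
  a_7 = 2·4 + -1·14 + -1·14 = -20
  a_8 = 2·-20 + -1·4 + -1·14 = -58
  a_9 = 2·-58 + -1·-20 + -1·4 = -100
  a_10 = 2·-100 + -1·-58 + -1·-20 = -122
  a_11 = 2·-122 + -1·-100 + -1·-58 = -86
  a_12 = 2·-86 + -1·-122 + -1·-100 = 50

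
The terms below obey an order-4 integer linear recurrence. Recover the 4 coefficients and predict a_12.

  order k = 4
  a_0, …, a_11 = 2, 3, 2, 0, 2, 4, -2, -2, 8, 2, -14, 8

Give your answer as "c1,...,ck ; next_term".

-1,-1,0,2 ; 22

  a_4 = -1·0 + -1·2 + 0·3 + 2·2 = 2
  a_5 = -1·2 + -1·0 + 0·2 + 2·3 = 4
  a_6 = -1·4 + -1·2 + 0·0 + 2·2 = -2
  a_7 = -1·-2 + -1·4 + 0·2 + 2·0 = -2
  a_8 = -1·-2 + -1·-2 + 0·4 + 2·2 = 8
  a_9 = -1·8 + -1·-2 + 0·-2 + 2·4 = 2
  a_10 = -1·2 + -1·8 + 0·-2 + 2·-2 = -14
  a_11 = -1·-14 + -1·2 + 0·8 + 2·-2 = 8
  a_12 = -1·8 + -1·-14 + 0·2 + 2·8 = 22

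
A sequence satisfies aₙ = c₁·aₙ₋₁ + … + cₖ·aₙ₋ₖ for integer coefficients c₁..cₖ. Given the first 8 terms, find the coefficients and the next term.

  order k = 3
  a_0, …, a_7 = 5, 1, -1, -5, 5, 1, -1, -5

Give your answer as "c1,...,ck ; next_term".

  a_3 = -1·-1 + -1·1 + -1·5 = -5
  a_4 = -1·-5 + -1·-1 + -1·1 = 5
  a_5 = -1·5 + -1·-5 + -1·-1 = 1
  a_6 = -1·1 + -1·5 + -1·-5 = -1
  a_7 = -1·-1 + -1·1 + -1·5 = -5
  a_8 = -1·-5 + -1·-1 + -1·1 = 5

-1,-1,-1 ; 5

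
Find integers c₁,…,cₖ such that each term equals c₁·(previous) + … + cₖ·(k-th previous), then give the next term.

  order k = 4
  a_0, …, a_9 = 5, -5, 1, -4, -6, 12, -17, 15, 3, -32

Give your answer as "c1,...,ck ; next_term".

-1,0,1,-1 ; 64

  a_4 = -1·-4 + 0·1 + 1·-5 + -1·5 = -6
  a_5 = -1·-6 + 0·-4 + 1·1 + -1·-5 = 12
  a_6 = -1·12 + 0·-6 + 1·-4 + -1·1 = -17
  a_7 = -1·-17 + 0·12 + 1·-6 + -1·-4 = 15
  a_8 = -1·15 + 0·-17 + 1·12 + -1·-6 = 3
  a_9 = -1·3 + 0·15 + 1·-17 + -1·12 = -32
  a_10 = -1·-32 + 0·3 + 1·15 + -1·-17 = 64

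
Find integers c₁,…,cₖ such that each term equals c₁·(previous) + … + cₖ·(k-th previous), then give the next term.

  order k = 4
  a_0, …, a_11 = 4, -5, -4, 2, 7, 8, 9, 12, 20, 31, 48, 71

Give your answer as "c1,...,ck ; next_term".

1,1,-1,1 ; 108

  a_4 = 1·2 + 1·-4 + -1·-5 + 1·4 = 7
  a_5 = 1·7 + 1·2 + -1·-4 + 1·-5 = 8
  a_6 = 1·8 + 1·7 + -1·2 + 1·-4 = 9
  a_7 = 1·9 + 1·8 + -1·7 + 1·2 = 12
  a_8 = 1·12 + 1·9 + -1·8 + 1·7 = 20
  a_9 = 1·20 + 1·12 + -1·9 + 1·8 = 31
  a_10 = 1·31 + 1·20 + -1·12 + 1·9 = 48
  a_11 = 1·48 + 1·31 + -1·20 + 1·12 = 71
  a_12 = 1·71 + 1·48 + -1·31 + 1·20 = 108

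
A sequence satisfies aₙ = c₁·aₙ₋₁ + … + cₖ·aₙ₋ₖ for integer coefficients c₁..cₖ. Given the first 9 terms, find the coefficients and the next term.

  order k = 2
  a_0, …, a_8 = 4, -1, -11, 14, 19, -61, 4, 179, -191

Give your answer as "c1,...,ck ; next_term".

-1,-3 ; -346

  a_2 = -1·-1 + -3·4 = -11
  a_3 = -1·-11 + -3·-1 = 14
  a_4 = -1·14 + -3·-11 = 19
  a_5 = -1·19 + -3·14 = -61
  a_6 = -1·-61 + -3·19 = 4
  a_7 = -1·4 + -3·-61 = 179
  a_8 = -1·179 + -3·4 = -191
  a_9 = -1·-191 + -3·179 = -346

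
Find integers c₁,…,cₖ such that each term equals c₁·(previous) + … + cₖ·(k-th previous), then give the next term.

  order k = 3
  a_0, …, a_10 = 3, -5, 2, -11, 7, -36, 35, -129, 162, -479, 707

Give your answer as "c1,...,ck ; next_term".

  a_3 = -1·2 + 3·-5 + 2·3 = -11
  a_4 = -1·-11 + 3·2 + 2·-5 = 7
  a_5 = -1·7 + 3·-11 + 2·2 = -36
  a_6 = -1·-36 + 3·7 + 2·-11 = 35
  a_7 = -1·35 + 3·-36 + 2·7 = -129
  a_8 = -1·-129 + 3·35 + 2·-36 = 162
  a_9 = -1·162 + 3·-129 + 2·35 = -479
  a_10 = -1·-479 + 3·162 + 2·-129 = 707
  a_11 = -1·707 + 3·-479 + 2·162 = -1820

-1,3,2 ; -1820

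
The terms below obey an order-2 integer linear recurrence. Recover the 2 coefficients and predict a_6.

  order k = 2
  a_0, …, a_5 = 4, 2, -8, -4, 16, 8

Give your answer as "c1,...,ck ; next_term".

  a_2 = 0·2 + -2·4 = -8
  a_3 = 0·-8 + -2·2 = -4
  a_4 = 0·-4 + -2·-8 = 16
  a_5 = 0·16 + -2·-4 = 8
  a_6 = 0·8 + -2·16 = -32

0,-2 ; -32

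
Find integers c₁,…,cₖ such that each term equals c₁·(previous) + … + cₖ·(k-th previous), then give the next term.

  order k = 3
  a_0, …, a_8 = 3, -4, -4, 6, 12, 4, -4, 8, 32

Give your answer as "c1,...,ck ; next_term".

2,-2,2 ; 40

  a_3 = 2·-4 + -2·-4 + 2·3 = 6
  a_4 = 2·6 + -2·-4 + 2·-4 = 12
  a_5 = 2·12 + -2·6 + 2·-4 = 4
  a_6 = 2·4 + -2·12 + 2·6 = -4
  a_7 = 2·-4 + -2·4 + 2·12 = 8
  a_8 = 2·8 + -2·-4 + 2·4 = 32
  a_9 = 2·32 + -2·8 + 2·-4 = 40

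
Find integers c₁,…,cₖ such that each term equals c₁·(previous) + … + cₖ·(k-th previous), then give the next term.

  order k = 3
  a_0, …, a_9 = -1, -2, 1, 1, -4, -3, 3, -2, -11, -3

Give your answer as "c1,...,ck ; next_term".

  a_3 = 1·1 + -1·-2 + 2·-1 = 1
  a_4 = 1·1 + -1·1 + 2·-2 = -4
  a_5 = 1·-4 + -1·1 + 2·1 = -3
  a_6 = 1·-3 + -1·-4 + 2·1 = 3
  a_7 = 1·3 + -1·-3 + 2·-4 = -2
  a_8 = 1·-2 + -1·3 + 2·-3 = -11
  a_9 = 1·-11 + -1·-2 + 2·3 = -3
  a_10 = 1·-3 + -1·-11 + 2·-2 = 4

1,-1,2 ; 4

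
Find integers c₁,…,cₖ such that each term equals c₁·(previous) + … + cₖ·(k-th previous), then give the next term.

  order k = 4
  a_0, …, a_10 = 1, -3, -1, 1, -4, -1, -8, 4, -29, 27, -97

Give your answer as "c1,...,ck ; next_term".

  a_4 = -1·1 + 2·-1 + 1·-3 + 2·1 = -4
  a_5 = -1·-4 + 2·1 + 1·-1 + 2·-3 = -1
  a_6 = -1·-1 + 2·-4 + 1·1 + 2·-1 = -8
  a_7 = -1·-8 + 2·-1 + 1·-4 + 2·1 = 4
  a_8 = -1·4 + 2·-8 + 1·-1 + 2·-4 = -29
  a_9 = -1·-29 + 2·4 + 1·-8 + 2·-1 = 27
  a_10 = -1·27 + 2·-29 + 1·4 + 2·-8 = -97
  a_11 = -1·-97 + 2·27 + 1·-29 + 2·4 = 130

-1,2,1,2 ; 130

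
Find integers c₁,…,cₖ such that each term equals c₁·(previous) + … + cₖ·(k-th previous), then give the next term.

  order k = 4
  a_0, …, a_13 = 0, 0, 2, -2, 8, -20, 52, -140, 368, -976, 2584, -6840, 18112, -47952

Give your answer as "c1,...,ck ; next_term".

-2,2,0,-2 ; 126960

  a_4 = -2·-2 + 2·2 + 0·0 + -2·0 = 8
  a_5 = -2·8 + 2·-2 + 0·2 + -2·0 = -20
  a_6 = -2·-20 + 2·8 + 0·-2 + -2·2 = 52
  a_7 = -2·52 + 2·-20 + 0·8 + -2·-2 = -140
  a_8 = -2·-140 + 2·52 + 0·-20 + -2·8 = 368
  a_9 = -2·368 + 2·-140 + 0·52 + -2·-20 = -976
  a_10 = -2·-976 + 2·368 + 0·-140 + -2·52 = 2584
  a_11 = -2·2584 + 2·-976 + 0·368 + -2·-140 = -6840
  a_12 = -2·-6840 + 2·2584 + 0·-976 + -2·368 = 18112
  a_13 = -2·18112 + 2·-6840 + 0·2584 + -2·-976 = -47952
  a_14 = -2·-47952 + 2·18112 + 0·-6840 + -2·2584 = 126960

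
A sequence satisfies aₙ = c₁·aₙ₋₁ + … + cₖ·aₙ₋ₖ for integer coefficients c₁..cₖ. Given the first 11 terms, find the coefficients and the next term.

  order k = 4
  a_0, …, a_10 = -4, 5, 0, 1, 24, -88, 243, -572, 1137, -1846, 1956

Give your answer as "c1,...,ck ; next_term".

-3,-1,3,-3 ; 1105

  a_4 = -3·1 + -1·0 + 3·5 + -3·-4 = 24
  a_5 = -3·24 + -1·1 + 3·0 + -3·5 = -88
  a_6 = -3·-88 + -1·24 + 3·1 + -3·0 = 243
  a_7 = -3·243 + -1·-88 + 3·24 + -3·1 = -572
  a_8 = -3·-572 + -1·243 + 3·-88 + -3·24 = 1137
  a_9 = -3·1137 + -1·-572 + 3·243 + -3·-88 = -1846
  a_10 = -3·-1846 + -1·1137 + 3·-572 + -3·243 = 1956
  a_11 = -3·1956 + -1·-1846 + 3·1137 + -3·-572 = 1105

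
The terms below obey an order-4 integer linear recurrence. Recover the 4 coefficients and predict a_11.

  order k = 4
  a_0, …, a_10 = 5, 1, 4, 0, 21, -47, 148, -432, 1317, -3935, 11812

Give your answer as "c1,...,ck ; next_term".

-2,2,-2,3 ; -35424

  a_4 = -2·0 + 2·4 + -2·1 + 3·5 = 21
  a_5 = -2·21 + 2·0 + -2·4 + 3·1 = -47
  a_6 = -2·-47 + 2·21 + -2·0 + 3·4 = 148
  a_7 = -2·148 + 2·-47 + -2·21 + 3·0 = -432
  a_8 = -2·-432 + 2·148 + -2·-47 + 3·21 = 1317
  a_9 = -2·1317 + 2·-432 + -2·148 + 3·-47 = -3935
  a_10 = -2·-3935 + 2·1317 + -2·-432 + 3·148 = 11812
  a_11 = -2·11812 + 2·-3935 + -2·1317 + 3·-432 = -35424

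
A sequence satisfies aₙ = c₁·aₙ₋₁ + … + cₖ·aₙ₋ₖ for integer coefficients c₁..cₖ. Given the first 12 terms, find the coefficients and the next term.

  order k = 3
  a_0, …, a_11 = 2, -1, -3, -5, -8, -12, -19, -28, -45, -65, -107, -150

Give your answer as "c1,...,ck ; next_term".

  a_3 = 0·-3 + 3·-1 + -1·2 = -5
  a_4 = 0·-5 + 3·-3 + -1·-1 = -8
  a_5 = 0·-8 + 3·-5 + -1·-3 = -12
  a_6 = 0·-12 + 3·-8 + -1·-5 = -19
  a_7 = 0·-19 + 3·-12 + -1·-8 = -28
  a_8 = 0·-28 + 3·-19 + -1·-12 = -45
  a_9 = 0·-45 + 3·-28 + -1·-19 = -65
  a_10 = 0·-65 + 3·-45 + -1·-28 = -107
  a_11 = 0·-107 + 3·-65 + -1·-45 = -150
  a_12 = 0·-150 + 3·-107 + -1·-65 = -256

0,3,-1 ; -256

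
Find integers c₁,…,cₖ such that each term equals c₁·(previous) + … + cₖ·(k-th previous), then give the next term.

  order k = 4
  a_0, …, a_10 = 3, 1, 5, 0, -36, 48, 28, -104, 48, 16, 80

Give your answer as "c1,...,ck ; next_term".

-2,-4,-4,-4 ; 0

  a_4 = -2·0 + -4·5 + -4·1 + -4·3 = -36
  a_5 = -2·-36 + -4·0 + -4·5 + -4·1 = 48
  a_6 = -2·48 + -4·-36 + -4·0 + -4·5 = 28
  a_7 = -2·28 + -4·48 + -4·-36 + -4·0 = -104
  a_8 = -2·-104 + -4·28 + -4·48 + -4·-36 = 48
  a_9 = -2·48 + -4·-104 + -4·28 + -4·48 = 16
  a_10 = -2·16 + -4·48 + -4·-104 + -4·28 = 80
  a_11 = -2·80 + -4·16 + -4·48 + -4·-104 = 0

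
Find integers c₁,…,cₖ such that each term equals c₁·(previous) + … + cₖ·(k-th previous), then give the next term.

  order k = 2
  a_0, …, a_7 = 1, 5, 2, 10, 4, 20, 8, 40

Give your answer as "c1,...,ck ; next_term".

  a_2 = 0·5 + 2·1 = 2
  a_3 = 0·2 + 2·5 = 10
  a_4 = 0·10 + 2·2 = 4
  a_5 = 0·4 + 2·10 = 20
  a_6 = 0·20 + 2·4 = 8
  a_7 = 0·8 + 2·20 = 40
  a_8 = 0·40 + 2·8 = 16

0,2 ; 16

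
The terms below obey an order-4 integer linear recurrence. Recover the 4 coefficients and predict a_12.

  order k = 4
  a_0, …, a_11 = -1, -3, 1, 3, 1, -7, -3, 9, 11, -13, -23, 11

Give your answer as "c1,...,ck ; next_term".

0,-1,-1,1 ; 47

  a_4 = 0·3 + -1·1 + -1·-3 + 1·-1 = 1
  a_5 = 0·1 + -1·3 + -1·1 + 1·-3 = -7
  a_6 = 0·-7 + -1·1 + -1·3 + 1·1 = -3
  a_7 = 0·-3 + -1·-7 + -1·1 + 1·3 = 9
  a_8 = 0·9 + -1·-3 + -1·-7 + 1·1 = 11
  a_9 = 0·11 + -1·9 + -1·-3 + 1·-7 = -13
  a_10 = 0·-13 + -1·11 + -1·9 + 1·-3 = -23
  a_11 = 0·-23 + -1·-13 + -1·11 + 1·9 = 11
  a_12 = 0·11 + -1·-23 + -1·-13 + 1·11 = 47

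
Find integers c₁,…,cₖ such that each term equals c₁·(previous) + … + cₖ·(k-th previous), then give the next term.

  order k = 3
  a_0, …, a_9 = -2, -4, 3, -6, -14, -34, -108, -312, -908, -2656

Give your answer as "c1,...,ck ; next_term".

2,2,2 ; -7752

  a_3 = 2·3 + 2·-4 + 2·-2 = -6
  a_4 = 2·-6 + 2·3 + 2·-4 = -14
  a_5 = 2·-14 + 2·-6 + 2·3 = -34
  a_6 = 2·-34 + 2·-14 + 2·-6 = -108
  a_7 = 2·-108 + 2·-34 + 2·-14 = -312
  a_8 = 2·-312 + 2·-108 + 2·-34 = -908
  a_9 = 2·-908 + 2·-312 + 2·-108 = -2656
  a_10 = 2·-2656 + 2·-908 + 2·-312 = -7752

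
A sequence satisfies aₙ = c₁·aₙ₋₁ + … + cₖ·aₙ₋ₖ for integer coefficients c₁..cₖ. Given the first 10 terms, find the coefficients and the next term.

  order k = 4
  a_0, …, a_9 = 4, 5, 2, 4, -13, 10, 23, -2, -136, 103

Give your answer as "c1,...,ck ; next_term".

  a_4 = -1·4 + -3·2 + -3·5 + 3·4 = -13
  a_5 = -1·-13 + -3·4 + -3·2 + 3·5 = 10
  a_6 = -1·10 + -3·-13 + -3·4 + 3·2 = 23
  a_7 = -1·23 + -3·10 + -3·-13 + 3·4 = -2
  a_8 = -1·-2 + -3·23 + -3·10 + 3·-13 = -136
  a_9 = -1·-136 + -3·-2 + -3·23 + 3·10 = 103
  a_10 = -1·103 + -3·-136 + -3·-2 + 3·23 = 380

-1,-3,-3,3 ; 380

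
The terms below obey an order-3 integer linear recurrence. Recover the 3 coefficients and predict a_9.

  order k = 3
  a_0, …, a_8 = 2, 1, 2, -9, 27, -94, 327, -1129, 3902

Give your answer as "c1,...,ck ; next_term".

-3,1,-2 ; -13489

  a_3 = -3·2 + 1·1 + -2·2 = -9
  a_4 = -3·-9 + 1·2 + -2·1 = 27
  a_5 = -3·27 + 1·-9 + -2·2 = -94
  a_6 = -3·-94 + 1·27 + -2·-9 = 327
  a_7 = -3·327 + 1·-94 + -2·27 = -1129
  a_8 = -3·-1129 + 1·327 + -2·-94 = 3902
  a_9 = -3·3902 + 1·-1129 + -2·327 = -13489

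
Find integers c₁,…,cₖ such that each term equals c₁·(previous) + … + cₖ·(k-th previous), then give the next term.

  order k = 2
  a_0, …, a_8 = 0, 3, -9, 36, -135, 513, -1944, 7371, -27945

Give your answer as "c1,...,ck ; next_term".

  a_2 = -3·3 + 3·0 = -9
  a_3 = -3·-9 + 3·3 = 36
  a_4 = -3·36 + 3·-9 = -135
  a_5 = -3·-135 + 3·36 = 513
  a_6 = -3·513 + 3·-135 = -1944
  a_7 = -3·-1944 + 3·513 = 7371
  a_8 = -3·7371 + 3·-1944 = -27945
  a_9 = -3·-27945 + 3·7371 = 105948

-3,3 ; 105948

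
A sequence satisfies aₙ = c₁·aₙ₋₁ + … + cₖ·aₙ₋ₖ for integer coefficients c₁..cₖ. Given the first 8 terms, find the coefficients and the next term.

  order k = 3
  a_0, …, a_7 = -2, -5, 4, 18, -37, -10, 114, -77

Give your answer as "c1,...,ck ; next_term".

-2,-4,-3 ; -272

  a_3 = -2·4 + -4·-5 + -3·-2 = 18
  a_4 = -2·18 + -4·4 + -3·-5 = -37
  a_5 = -2·-37 + -4·18 + -3·4 = -10
  a_6 = -2·-10 + -4·-37 + -3·18 = 114
  a_7 = -2·114 + -4·-10 + -3·-37 = -77
  a_8 = -2·-77 + -4·114 + -3·-10 = -272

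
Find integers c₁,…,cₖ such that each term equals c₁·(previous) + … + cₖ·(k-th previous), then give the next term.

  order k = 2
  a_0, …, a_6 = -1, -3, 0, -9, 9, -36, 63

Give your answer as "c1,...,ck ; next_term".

-1,3 ; -171

  a_2 = -1·-3 + 3·-1 = 0
  a_3 = -1·0 + 3·-3 = -9
  a_4 = -1·-9 + 3·0 = 9
  a_5 = -1·9 + 3·-9 = -36
  a_6 = -1·-36 + 3·9 = 63
  a_7 = -1·63 + 3·-36 = -171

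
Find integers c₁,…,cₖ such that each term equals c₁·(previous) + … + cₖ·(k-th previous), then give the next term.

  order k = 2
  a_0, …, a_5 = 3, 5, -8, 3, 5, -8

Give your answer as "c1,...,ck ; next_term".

-1,-1 ; 3

  a_2 = -1·5 + -1·3 = -8
  a_3 = -1·-8 + -1·5 = 3
  a_4 = -1·3 + -1·-8 = 5
  a_5 = -1·5 + -1·3 = -8
  a_6 = -1·-8 + -1·5 = 3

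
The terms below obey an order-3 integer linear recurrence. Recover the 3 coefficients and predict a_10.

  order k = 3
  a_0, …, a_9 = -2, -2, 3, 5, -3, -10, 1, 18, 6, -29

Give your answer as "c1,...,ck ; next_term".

  a_3 = 1·3 + -2·-2 + 1·-2 = 5
  a_4 = 1·5 + -2·3 + 1·-2 = -3
  a_5 = 1·-3 + -2·5 + 1·3 = -10
  a_6 = 1·-10 + -2·-3 + 1·5 = 1
  a_7 = 1·1 + -2·-10 + 1·-3 = 18
  a_8 = 1·18 + -2·1 + 1·-10 = 6
  a_9 = 1·6 + -2·18 + 1·1 = -29
  a_10 = 1·-29 + -2·6 + 1·18 = -23

1,-2,1 ; -23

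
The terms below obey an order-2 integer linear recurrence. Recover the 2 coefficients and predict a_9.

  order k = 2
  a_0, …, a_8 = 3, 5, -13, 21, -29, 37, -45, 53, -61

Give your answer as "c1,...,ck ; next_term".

-2,-1 ; 69

  a_2 = -2·5 + -1·3 = -13
  a_3 = -2·-13 + -1·5 = 21
  a_4 = -2·21 + -1·-13 = -29
  a_5 = -2·-29 + -1·21 = 37
  a_6 = -2·37 + -1·-29 = -45
  a_7 = -2·-45 + -1·37 = 53
  a_8 = -2·53 + -1·-45 = -61
  a_9 = -2·-61 + -1·53 = 69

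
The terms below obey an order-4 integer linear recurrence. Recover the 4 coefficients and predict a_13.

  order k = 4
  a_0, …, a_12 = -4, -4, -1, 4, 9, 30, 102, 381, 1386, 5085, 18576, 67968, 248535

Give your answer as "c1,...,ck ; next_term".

3,3,-3,3 ; 909036

  a_4 = 3·4 + 3·-1 + -3·-4 + 3·-4 = 9
  a_5 = 3·9 + 3·4 + -3·-1 + 3·-4 = 30
  a_6 = 3·30 + 3·9 + -3·4 + 3·-1 = 102
  a_7 = 3·102 + 3·30 + -3·9 + 3·4 = 381
  a_8 = 3·381 + 3·102 + -3·30 + 3·9 = 1386
  a_9 = 3·1386 + 3·381 + -3·102 + 3·30 = 5085
  a_10 = 3·5085 + 3·1386 + -3·381 + 3·102 = 18576
  a_11 = 3·18576 + 3·5085 + -3·1386 + 3·381 = 67968
  a_12 = 3·67968 + 3·18576 + -3·5085 + 3·1386 = 248535
  a_13 = 3·248535 + 3·67968 + -3·18576 + 3·5085 = 909036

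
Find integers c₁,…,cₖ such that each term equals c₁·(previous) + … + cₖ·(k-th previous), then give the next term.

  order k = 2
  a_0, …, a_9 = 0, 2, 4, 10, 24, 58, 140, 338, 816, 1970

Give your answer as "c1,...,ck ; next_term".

2,1 ; 4756

  a_2 = 2·2 + 1·0 = 4
  a_3 = 2·4 + 1·2 = 10
  a_4 = 2·10 + 1·4 = 24
  a_5 = 2·24 + 1·10 = 58
  a_6 = 2·58 + 1·24 = 140
  a_7 = 2·140 + 1·58 = 338
  a_8 = 2·338 + 1·140 = 816
  a_9 = 2·816 + 1·338 = 1970
  a_10 = 2·1970 + 1·816 = 4756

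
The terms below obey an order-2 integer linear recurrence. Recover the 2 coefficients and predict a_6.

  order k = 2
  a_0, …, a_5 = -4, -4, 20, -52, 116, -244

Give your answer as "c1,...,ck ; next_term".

-3,-2 ; 500

  a_2 = -3·-4 + -2·-4 = 20
  a_3 = -3·20 + -2·-4 = -52
  a_4 = -3·-52 + -2·20 = 116
  a_5 = -3·116 + -2·-52 = -244
  a_6 = -3·-244 + -2·116 = 500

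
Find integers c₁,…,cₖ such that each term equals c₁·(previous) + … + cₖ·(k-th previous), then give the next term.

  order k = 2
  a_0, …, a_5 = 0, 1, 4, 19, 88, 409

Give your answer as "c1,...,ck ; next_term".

4,3 ; 1900

  a_2 = 4·1 + 3·0 = 4
  a_3 = 4·4 + 3·1 = 19
  a_4 = 4·19 + 3·4 = 88
  a_5 = 4·88 + 3·19 = 409
  a_6 = 4·409 + 3·88 = 1900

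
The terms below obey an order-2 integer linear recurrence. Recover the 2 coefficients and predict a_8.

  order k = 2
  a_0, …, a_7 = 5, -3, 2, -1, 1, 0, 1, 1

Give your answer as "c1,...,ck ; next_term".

  a_2 = 1·-3 + 1·5 = 2
  a_3 = 1·2 + 1·-3 = -1
  a_4 = 1·-1 + 1·2 = 1
  a_5 = 1·1 + 1·-1 = 0
  a_6 = 1·0 + 1·1 = 1
  a_7 = 1·1 + 1·0 = 1
  a_8 = 1·1 + 1·1 = 2

1,1 ; 2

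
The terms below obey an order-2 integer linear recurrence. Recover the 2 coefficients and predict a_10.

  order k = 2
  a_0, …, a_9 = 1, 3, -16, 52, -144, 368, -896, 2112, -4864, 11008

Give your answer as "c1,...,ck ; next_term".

  a_2 = -4·3 + -4·1 = -16
  a_3 = -4·-16 + -4·3 = 52
  a_4 = -4·52 + -4·-16 = -144
  a_5 = -4·-144 + -4·52 = 368
  a_6 = -4·368 + -4·-144 = -896
  a_7 = -4·-896 + -4·368 = 2112
  a_8 = -4·2112 + -4·-896 = -4864
  a_9 = -4·-4864 + -4·2112 = 11008
  a_10 = -4·11008 + -4·-4864 = -24576

-4,-4 ; -24576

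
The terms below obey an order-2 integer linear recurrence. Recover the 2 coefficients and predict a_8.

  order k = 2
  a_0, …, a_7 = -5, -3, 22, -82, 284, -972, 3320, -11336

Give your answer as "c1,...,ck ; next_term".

-4,-2 ; 38704

  a_2 = -4·-3 + -2·-5 = 22
  a_3 = -4·22 + -2·-3 = -82
  a_4 = -4·-82 + -2·22 = 284
  a_5 = -4·284 + -2·-82 = -972
  a_6 = -4·-972 + -2·284 = 3320
  a_7 = -4·3320 + -2·-972 = -11336
  a_8 = -4·-11336 + -2·3320 = 38704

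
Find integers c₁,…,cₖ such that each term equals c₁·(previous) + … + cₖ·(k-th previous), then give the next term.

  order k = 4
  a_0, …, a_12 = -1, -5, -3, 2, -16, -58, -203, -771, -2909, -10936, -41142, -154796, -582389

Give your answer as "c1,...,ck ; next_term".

  a_4 = 3·2 + 2·-3 + 3·-5 + 1·-1 = -16
  a_5 = 3·-16 + 2·2 + 3·-3 + 1·-5 = -58
  a_6 = 3·-58 + 2·-16 + 3·2 + 1·-3 = -203
  a_7 = 3·-203 + 2·-58 + 3·-16 + 1·2 = -771
  a_8 = 3·-771 + 2·-203 + 3·-58 + 1·-16 = -2909
  a_9 = 3·-2909 + 2·-771 + 3·-203 + 1·-58 = -10936
  a_10 = 3·-10936 + 2·-2909 + 3·-771 + 1·-203 = -41142
  a_11 = 3·-41142 + 2·-10936 + 3·-2909 + 1·-771 = -154796
  a_12 = 3·-154796 + 2·-41142 + 3·-10936 + 1·-2909 = -582389
  a_13 = 3·-582389 + 2·-154796 + 3·-41142 + 1·-10936 = -2191121

3,2,3,1 ; -2191121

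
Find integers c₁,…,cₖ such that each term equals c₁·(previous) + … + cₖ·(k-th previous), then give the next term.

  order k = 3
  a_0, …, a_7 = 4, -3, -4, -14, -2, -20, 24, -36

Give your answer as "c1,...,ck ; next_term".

0,2,-2 ; 88

  a_3 = 0·-4 + 2·-3 + -2·4 = -14
  a_4 = 0·-14 + 2·-4 + -2·-3 = -2
  a_5 = 0·-2 + 2·-14 + -2·-4 = -20
  a_6 = 0·-20 + 2·-2 + -2·-14 = 24
  a_7 = 0·24 + 2·-20 + -2·-2 = -36
  a_8 = 0·-36 + 2·24 + -2·-20 = 88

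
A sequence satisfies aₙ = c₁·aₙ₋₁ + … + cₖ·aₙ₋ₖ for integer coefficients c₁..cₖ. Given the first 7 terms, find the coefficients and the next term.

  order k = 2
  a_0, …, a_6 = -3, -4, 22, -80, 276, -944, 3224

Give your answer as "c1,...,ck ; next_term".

-4,-2 ; -11008

  a_2 = -4·-4 + -2·-3 = 22
  a_3 = -4·22 + -2·-4 = -80
  a_4 = -4·-80 + -2·22 = 276
  a_5 = -4·276 + -2·-80 = -944
  a_6 = -4·-944 + -2·276 = 3224
  a_7 = -4·3224 + -2·-944 = -11008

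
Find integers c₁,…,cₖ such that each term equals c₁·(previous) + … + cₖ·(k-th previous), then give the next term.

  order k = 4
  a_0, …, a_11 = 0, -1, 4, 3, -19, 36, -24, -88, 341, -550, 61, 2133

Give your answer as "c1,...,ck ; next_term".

  a_4 = -2·3 + -3·4 + 1·-1 + -3·0 = -19
  a_5 = -2·-19 + -3·3 + 1·4 + -3·-1 = 36
  a_6 = -2·36 + -3·-19 + 1·3 + -3·4 = -24
  a_7 = -2·-24 + -3·36 + 1·-19 + -3·3 = -88
  a_8 = -2·-88 + -3·-24 + 1·36 + -3·-19 = 341
  a_9 = -2·341 + -3·-88 + 1·-24 + -3·36 = -550
  a_10 = -2·-550 + -3·341 + 1·-88 + -3·-24 = 61
  a_11 = -2·61 + -3·-550 + 1·341 + -3·-88 = 2133
  a_12 = -2·2133 + -3·61 + 1·-550 + -3·341 = -6022

-2,-3,1,-3 ; -6022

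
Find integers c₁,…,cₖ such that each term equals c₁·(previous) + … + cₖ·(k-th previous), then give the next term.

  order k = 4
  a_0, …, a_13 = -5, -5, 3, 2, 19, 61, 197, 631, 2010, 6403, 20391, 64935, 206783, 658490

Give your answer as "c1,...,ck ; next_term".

  a_4 = 3·2 + 1·3 + -1·-5 + -1·-5 = 19
  a_5 = 3·19 + 1·2 + -1·3 + -1·-5 = 61
  a_6 = 3·61 + 1·19 + -1·2 + -1·3 = 197
  a_7 = 3·197 + 1·61 + -1·19 + -1·2 = 631
  a_8 = 3·631 + 1·197 + -1·61 + -1·19 = 2010
  a_9 = 3·2010 + 1·631 + -1·197 + -1·61 = 6403
  a_10 = 3·6403 + 1·2010 + -1·631 + -1·197 = 20391
  a_11 = 3·20391 + 1·6403 + -1·2010 + -1·631 = 64935
  a_12 = 3·64935 + 1·20391 + -1·6403 + -1·2010 = 206783
  a_13 = 3·206783 + 1·64935 + -1·20391 + -1·6403 = 658490
  a_14 = 3·658490 + 1·206783 + -1·64935 + -1·20391 = 2096927

3,1,-1,-1 ; 2096927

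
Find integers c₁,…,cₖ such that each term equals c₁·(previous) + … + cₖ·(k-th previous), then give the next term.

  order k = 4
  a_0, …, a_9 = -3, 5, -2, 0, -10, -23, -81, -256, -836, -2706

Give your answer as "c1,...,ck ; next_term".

3,1,-1,1 ; -8779

  a_4 = 3·0 + 1·-2 + -1·5 + 1·-3 = -10
  a_5 = 3·-10 + 1·0 + -1·-2 + 1·5 = -23
  a_6 = 3·-23 + 1·-10 + -1·0 + 1·-2 = -81
  a_7 = 3·-81 + 1·-23 + -1·-10 + 1·0 = -256
  a_8 = 3·-256 + 1·-81 + -1·-23 + 1·-10 = -836
  a_9 = 3·-836 + 1·-256 + -1·-81 + 1·-23 = -2706
  a_10 = 3·-2706 + 1·-836 + -1·-256 + 1·-81 = -8779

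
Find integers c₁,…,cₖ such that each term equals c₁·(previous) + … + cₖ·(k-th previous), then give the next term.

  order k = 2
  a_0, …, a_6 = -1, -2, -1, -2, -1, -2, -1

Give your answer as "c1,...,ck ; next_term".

0,1 ; -2

  a_2 = 0·-2 + 1·-1 = -1
  a_3 = 0·-1 + 1·-2 = -2
  a_4 = 0·-2 + 1·-1 = -1
  a_5 = 0·-1 + 1·-2 = -2
  a_6 = 0·-2 + 1·-1 = -1
  a_7 = 0·-1 + 1·-2 = -2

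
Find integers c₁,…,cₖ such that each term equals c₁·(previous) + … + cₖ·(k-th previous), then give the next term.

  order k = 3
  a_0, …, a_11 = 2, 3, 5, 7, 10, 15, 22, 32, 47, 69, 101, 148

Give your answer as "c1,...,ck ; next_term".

1,0,1 ; 217

  a_3 = 1·5 + 0·3 + 1·2 = 7
  a_4 = 1·7 + 0·5 + 1·3 = 10
  a_5 = 1·10 + 0·7 + 1·5 = 15
  a_6 = 1·15 + 0·10 + 1·7 = 22
  a_7 = 1·22 + 0·15 + 1·10 = 32
  a_8 = 1·32 + 0·22 + 1·15 = 47
  a_9 = 1·47 + 0·32 + 1·22 = 69
  a_10 = 1·69 + 0·47 + 1·32 = 101
  a_11 = 1·101 + 0·69 + 1·47 = 148
  a_12 = 1·148 + 0·101 + 1·69 = 217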